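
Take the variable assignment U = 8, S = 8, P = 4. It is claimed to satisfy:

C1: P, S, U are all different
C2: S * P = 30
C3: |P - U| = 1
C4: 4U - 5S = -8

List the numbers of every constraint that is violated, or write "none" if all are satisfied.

No — constraints 1, 2, 3 are not satisfied.

C1: S = U = 8, not all different — does not hold.
C2: S * P = 8 * 4 = 32, not 30 — does not hold.
C3: |4 - 8| = 4, not 1 — does not hold.
C4: 4U - 5S = 4(8) - 5(8) = -8 — holds.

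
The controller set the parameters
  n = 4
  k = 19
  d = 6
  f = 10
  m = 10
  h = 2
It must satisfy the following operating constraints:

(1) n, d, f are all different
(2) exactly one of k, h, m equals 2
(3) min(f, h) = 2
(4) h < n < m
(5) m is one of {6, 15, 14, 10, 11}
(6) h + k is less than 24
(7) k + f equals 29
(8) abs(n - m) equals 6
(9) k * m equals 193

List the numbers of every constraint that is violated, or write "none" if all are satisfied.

No — constraint 9 is not satisfied.

(1) values 4, 6, 10 are pairwise distinct  OK
(2) k=19, h=2, m=10; 1 of them equals 2  OK
(3) min(10, 2) = 2  OK
(4) values 2 < 4 < 10  OK
(5) m = 10 is in {6, 15, 14, 10, 11}  OK
(6) h + k = 2 + 19 = 21; 21 < 24  OK
(7) k + f = 19 + 10 = 29  OK
(8) abs(4 - 10) = 6  OK
(9) k * m = 19 * 10 = 190, not 193  FAIL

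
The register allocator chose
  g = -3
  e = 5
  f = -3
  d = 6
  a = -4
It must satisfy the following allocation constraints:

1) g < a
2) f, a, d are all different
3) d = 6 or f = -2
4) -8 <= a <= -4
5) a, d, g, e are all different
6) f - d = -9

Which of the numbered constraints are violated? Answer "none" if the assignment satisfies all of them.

1) g = -3, a = -4; -3 ≥ -4 (want <) — violated.
2) values -3, -4, 6 are pairwise distinct — OK.
3) d = 6 = 6 (first disjunct) — OK.
4) a = -4 lies in [-8, -4] — OK.
5) values -4, 6, -3, 5 are pairwise distinct — OK.
6) f - d = -3 - 6 = -9 — OK.

Constraint 1 does not hold.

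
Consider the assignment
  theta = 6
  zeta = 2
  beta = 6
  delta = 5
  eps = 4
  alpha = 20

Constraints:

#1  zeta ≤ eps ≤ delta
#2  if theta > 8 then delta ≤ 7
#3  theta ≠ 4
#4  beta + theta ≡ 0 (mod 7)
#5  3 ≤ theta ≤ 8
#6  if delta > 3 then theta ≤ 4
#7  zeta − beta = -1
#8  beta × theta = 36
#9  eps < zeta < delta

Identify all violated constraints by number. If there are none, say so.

Constraints 4, 6, 7, and 9 are violated.

#1 values 2 ≤ 4 ≤ 5 — OK.
#2 theta = 6, not > 8; antecedent false, conditional vacuously true — OK.
#3 theta = 6, and 6 ≠ 4 — OK.
#4 beta + theta = 12; 12 mod 7 = 5, not 0 — violated.
#5 theta = 6 lies in [3, 8] — OK.
#6 delta = 5 > 3, so we need theta ≤ 4; but theta = 6 > 4 — violated.
#7 zeta − beta = 2 − 6 = -4, not -1 — violated.
#8 beta × theta = 6 × 6 = 36 — OK.
#9 values 4, 2, 5; eps = 4 is not < zeta = 2 — violated.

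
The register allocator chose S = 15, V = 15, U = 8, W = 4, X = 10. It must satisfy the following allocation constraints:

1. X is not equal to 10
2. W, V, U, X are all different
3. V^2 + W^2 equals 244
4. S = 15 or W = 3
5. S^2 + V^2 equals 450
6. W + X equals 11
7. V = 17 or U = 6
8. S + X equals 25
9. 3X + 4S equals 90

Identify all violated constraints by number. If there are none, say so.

1. X = 10, but 10 is required to differ  FAIL
2. values 4, 15, 8, 10 are pairwise distinct  OK
3. V^2 + W^2 = 15^2 + 4^2 = 225 + 16 = 241, not 244  FAIL
4. S = 15 = 15 (first disjunct)  OK
5. S^2 + V^2 = 15^2 + 15^2 = 225 + 225 = 450  OK
6. W + X = 4 + 10 = 14, not 11  FAIL
7. V = 15 ≠ 17 and U = 8 ≠ 6; both disjuncts false  FAIL
8. S + X = 15 + 10 = 25  OK
9. 3X + 4S = 3(10) + 4(15) = 90  OK

The assignment fails constraints 1, 3, 6, and 7.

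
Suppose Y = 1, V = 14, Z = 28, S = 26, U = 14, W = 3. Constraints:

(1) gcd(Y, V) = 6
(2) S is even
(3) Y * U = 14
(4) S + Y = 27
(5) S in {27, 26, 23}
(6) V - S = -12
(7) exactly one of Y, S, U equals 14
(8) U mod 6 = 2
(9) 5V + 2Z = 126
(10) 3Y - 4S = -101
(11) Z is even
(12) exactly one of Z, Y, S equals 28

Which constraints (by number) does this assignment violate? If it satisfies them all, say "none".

(1) gcd(1, 14) = 1, not 6  fails
(2) S = 26 is even  holds
(3) Y * U = 1 * 14 = 14  holds
(4) S + Y = 26 + 1 = 27  holds
(5) S = 26 is in {27, 26, 23}  holds
(6) V - S = 14 - 26 = -12  holds
(7) Y=1, S=26, U=14; 1 of them equals 14  holds
(8) 14 mod 6 = 2  holds
(9) 5V + 2Z = 5(14) + 2(28) = 126  holds
(10) 3Y - 4S = 3(1) - 4(26) = -101  holds
(11) Z = 28 is even  holds
(12) Z=28, Y=1, S=26; 1 of them equals 28  holds

No — constraint 1 is not satisfied.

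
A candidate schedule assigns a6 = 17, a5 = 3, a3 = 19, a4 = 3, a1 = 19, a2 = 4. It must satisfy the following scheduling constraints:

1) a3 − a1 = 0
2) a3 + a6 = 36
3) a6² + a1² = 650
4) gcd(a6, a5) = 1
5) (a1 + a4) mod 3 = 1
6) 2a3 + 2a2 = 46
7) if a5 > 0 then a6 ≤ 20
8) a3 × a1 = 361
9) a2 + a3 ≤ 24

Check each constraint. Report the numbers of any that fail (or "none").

1) a3 − a1 = 19 − 19 = 0 — satisfied.
2) a3 + a6 = 19 + 17 = 36 — satisfied.
3) a6² + a1² = 17² + 19² = 289 + 361 = 650 — satisfied.
4) gcd(17, 3) = 1 — satisfied.
5) a1 + a4 = 22; 22 mod 3 = 1 — satisfied.
6) 2a3 + 2a2 = 2(19) + 2(4) = 46 — satisfied.
7) a5 = 3 > 0, so we need a6 ≤ 20; a6 = 17 ≤ 20 — satisfied.
8) a3 × a1 = 19 × 19 = 361 — satisfied.
9) a2 + a3 = 4 + 19 = 23; 23 ≤ 24 — satisfied.

No violations.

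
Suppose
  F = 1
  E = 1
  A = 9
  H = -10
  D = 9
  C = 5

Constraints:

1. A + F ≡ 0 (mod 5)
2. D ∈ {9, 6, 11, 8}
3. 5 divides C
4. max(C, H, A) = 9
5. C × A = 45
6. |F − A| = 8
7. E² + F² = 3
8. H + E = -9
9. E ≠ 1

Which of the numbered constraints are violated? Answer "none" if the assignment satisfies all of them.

1. A + F = 10; 10 mod 5 = 0 — holds.
2. D = 9 is in {9, 6, 11, 8} — holds.
3. 5 / 5 = 1, so 5 divides 5 — holds.
4. max(5, -10, 9) = 9 — holds.
5. C × A = 5 × 9 = 45 — holds.
6. |1 − 9| = 8 — holds.
7. E² + F² = 1² + 1² = 1 + 1 = 2, not 3 — fails.
8. H + E = -10 + 1 = -9 — holds.
9. E = 1, but 1 is required to differ — fails.

No — constraints 7 and 9 are not satisfied.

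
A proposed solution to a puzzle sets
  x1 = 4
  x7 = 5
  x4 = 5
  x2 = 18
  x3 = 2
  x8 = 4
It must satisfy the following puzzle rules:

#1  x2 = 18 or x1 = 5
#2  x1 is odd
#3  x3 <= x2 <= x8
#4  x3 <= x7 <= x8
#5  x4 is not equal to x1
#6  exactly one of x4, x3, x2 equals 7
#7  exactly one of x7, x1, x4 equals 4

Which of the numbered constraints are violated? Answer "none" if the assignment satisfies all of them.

#1 x2 = 18 = 18 (first disjunct)  holds
#2 x1 = 4 is even  fails
#3 values 2, 18, 4; x2 = 18 is not <= x8 = 4  fails
#4 values 2, 5, 4; x7 = 5 is not <= x8 = 4  fails
#5 x4 = 5, x1 = 4; distinct  holds
#6 x4=5, x3=2, x2=18; 0 of them equal 7, not exactly one  fails
#7 x7=5, x1=4, x4=5; 1 of them equals 4  holds

The assignment fails constraints 2, 3, 4, and 6.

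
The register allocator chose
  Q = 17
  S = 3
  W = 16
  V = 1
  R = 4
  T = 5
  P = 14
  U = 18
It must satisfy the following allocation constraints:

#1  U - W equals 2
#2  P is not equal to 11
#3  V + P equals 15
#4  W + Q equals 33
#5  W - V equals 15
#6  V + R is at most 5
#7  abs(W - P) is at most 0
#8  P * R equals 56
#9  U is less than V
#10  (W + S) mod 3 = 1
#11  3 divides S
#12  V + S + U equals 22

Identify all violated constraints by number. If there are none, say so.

No — constraints 7 and 9 are not satisfied.

#1 U - W = 18 - 16 = 2 — holds.
#2 P = 14, and 14 ≠ 11 — holds.
#3 V + P = 1 + 14 = 15 — holds.
#4 W + Q = 16 + 17 = 33 — holds.
#5 W - V = 16 - 1 = 15 — holds.
#6 V + R = 1 + 4 = 5; 5 ≤ 5 — holds.
#7 abs(16 - 14) = 2; 2 > 0, exceeds bound 0 — fails.
#8 P * R = 14 * 4 = 56 — holds.
#9 U = 18, V = 1; 18 ≥ 1 (want <) — fails.
#10 W + S = 19; 19 mod 3 = 1 — holds.
#11 3 / 3 = 1, so 3 divides 3 — holds.
#12 V + S + U = 1 + 3 + 18 = 22 — holds.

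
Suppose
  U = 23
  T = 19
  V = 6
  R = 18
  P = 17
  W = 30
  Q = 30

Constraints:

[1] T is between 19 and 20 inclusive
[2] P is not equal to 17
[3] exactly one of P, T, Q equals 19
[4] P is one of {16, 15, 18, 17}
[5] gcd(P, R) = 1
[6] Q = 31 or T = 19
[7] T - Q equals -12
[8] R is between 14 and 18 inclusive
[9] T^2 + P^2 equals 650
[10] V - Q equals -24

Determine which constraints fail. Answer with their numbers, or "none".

[1] T = 19 lies in [19, 20]  ✔
[2] P = 17, but 17 is required to differ  ✘
[3] P=17, T=19, Q=30; 1 of them equals 19  ✔
[4] P = 17 is in {16, 15, 18, 17}  ✔
[5] gcd(17, 18) = 1  ✔
[6] Q = 30 ≠ 31, but T = 19 = 19 (second disjunct)  ✔
[7] T - Q = 19 - 30 = -11, not -12  ✘
[8] R = 18 lies in [14, 18]  ✔
[9] T^2 + P^2 = 19^2 + 17^2 = 361 + 289 = 650  ✔
[10] V - Q = 6 - 30 = -24  ✔

Constraints 2 and 7 are violated.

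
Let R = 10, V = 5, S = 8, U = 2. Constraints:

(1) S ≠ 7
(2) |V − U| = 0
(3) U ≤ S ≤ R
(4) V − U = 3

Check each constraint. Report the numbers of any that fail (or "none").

(1) S = 8, and 8 ≠ 7  ✔
(2) |5 − 2| = 3, not 0  ✘
(3) values 2 ≤ 8 ≤ 10  ✔
(4) V − U = 5 − 2 = 3  ✔

The assignment fails constraint 2.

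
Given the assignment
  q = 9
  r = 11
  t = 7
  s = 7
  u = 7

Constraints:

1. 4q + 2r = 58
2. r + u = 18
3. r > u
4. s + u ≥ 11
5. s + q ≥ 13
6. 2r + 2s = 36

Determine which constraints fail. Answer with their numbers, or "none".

1. 4q + 2r = 4(9) + 2(11) = 58 — OK.
2. r + u = 11 + 7 = 18 — OK.
3. r = 11, u = 7; 11 > 7 — OK.
4. s + u = 7 + 7 = 14; 14 ≥ 11 — OK.
5. s + q = 7 + 9 = 16; 16 ≥ 13 — OK.
6. 2r + 2s = 2(11) + 2(7) = 36 — OK.

No violations.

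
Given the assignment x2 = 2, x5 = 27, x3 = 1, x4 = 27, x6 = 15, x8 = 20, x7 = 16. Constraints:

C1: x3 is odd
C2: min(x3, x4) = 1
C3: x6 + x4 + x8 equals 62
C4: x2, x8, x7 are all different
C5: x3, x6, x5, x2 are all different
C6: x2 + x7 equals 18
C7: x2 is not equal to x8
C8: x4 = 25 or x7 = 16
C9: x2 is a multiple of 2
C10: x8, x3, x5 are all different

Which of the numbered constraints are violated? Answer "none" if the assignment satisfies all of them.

Yes — all constraints hold.

C1: x3 = 1 is odd  true
C2: min(1, 27) = 1  true
C3: x6 + x4 + x8 = 15 + 27 + 20 = 62  true
C4: values 2, 20, 16 are pairwise distinct  true
C5: values 1, 15, 27, 2 are pairwise distinct  true
C6: x2 + x7 = 2 + 16 = 18  true
C7: x2 = 2, x8 = 20; distinct  true
C8: x4 = 27 ≠ 25, but x7 = 16 = 16 (second disjunct)  true
C9: 2 / 2 = 1, so 2 divides 2  true
C10: values 20, 1, 27 are pairwise distinct  true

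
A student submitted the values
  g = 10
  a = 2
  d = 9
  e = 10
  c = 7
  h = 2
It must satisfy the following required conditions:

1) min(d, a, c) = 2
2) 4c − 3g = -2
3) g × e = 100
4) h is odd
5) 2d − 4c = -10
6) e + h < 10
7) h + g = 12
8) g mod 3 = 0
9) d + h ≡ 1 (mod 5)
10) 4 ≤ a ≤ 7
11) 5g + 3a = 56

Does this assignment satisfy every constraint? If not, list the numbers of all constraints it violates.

1) min(9, 2, 7) = 2 — holds.
2) 4c − 3g = 4(7) − 3(10) = -2 — holds.
3) g × e = 10 × 10 = 100 — holds.
4) h = 2 is even — fails.
5) 2d − 4c = 2(9) − 4(7) = -10 — holds.
6) e + h = 10 + 2 = 12; 12 ≥ 10, bound 10 not met — fails.
7) h + g = 2 + 10 = 12 — holds.
8) 10 mod 3 = 1, not 0 — fails.
9) d + h = 11; 11 mod 5 = 1 — holds.
10) a = 2 is outside [4, 7] — fails.
11) 5g + 3a = 5(10) + 3(2) = 56 — holds.

Constraints 4, 6, 8, 10 are violated.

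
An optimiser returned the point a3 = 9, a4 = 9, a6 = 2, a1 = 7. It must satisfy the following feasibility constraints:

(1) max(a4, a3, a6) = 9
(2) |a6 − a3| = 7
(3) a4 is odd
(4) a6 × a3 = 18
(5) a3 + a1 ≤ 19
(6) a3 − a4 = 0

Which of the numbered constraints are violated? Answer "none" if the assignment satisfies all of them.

(1) max(9, 9, 2) = 9 — holds.
(2) |2 − 9| = 7 — holds.
(3) a4 = 9 is odd — holds.
(4) a6 × a3 = 2 × 9 = 18 — holds.
(5) a3 + a1 = 9 + 7 = 16; 16 ≤ 19 — holds.
(6) a3 − a4 = 9 − 9 = 0 — holds.

No violations.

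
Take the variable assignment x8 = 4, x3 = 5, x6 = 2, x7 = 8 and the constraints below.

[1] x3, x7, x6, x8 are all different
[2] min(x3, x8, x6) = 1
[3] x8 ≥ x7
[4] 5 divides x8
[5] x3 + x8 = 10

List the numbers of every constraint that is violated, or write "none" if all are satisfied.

[1] values 5, 8, 2, 4 are pairwise distinct  OK
[2] min(5, 4, 2) = 2, not 1  FAIL
[3] x8 = 4, x7 = 8; 4 < 8 (want ≥)  FAIL
[4] 4 = 5×0 + 4, so 5 does not divide 4  FAIL
[5] x3 + x8 = 5 + 4 = 9, not 10  FAIL

Constraints 2, 3, 4, 5 are violated.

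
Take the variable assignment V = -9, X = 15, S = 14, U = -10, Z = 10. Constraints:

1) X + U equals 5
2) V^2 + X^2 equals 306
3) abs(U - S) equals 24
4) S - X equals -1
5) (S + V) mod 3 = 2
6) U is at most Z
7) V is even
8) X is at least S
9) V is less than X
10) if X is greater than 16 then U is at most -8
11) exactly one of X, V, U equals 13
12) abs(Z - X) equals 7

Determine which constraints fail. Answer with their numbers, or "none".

Constraints 7, 11, 12 are violated.

1) X + U = 15 + (-10) = 5  true
2) V^2 + X^2 = (-9)^2 + 15^2 = 81 + 225 = 306  true
3) abs(-10 - 14) = 24  true
4) S - X = 14 - 15 = -1  true
5) S + V = 5; 5 mod 3 = 2  true
6) U = -10, Z = 10; -10 ≤ 10  true
7) V = -9 is odd  false
8) X = 15, S = 14; 15 ≥ 14  true
9) V = -9, X = 15; -9 < 15  true
10) X = 15, not > 16; antecedent false, conditional vacuously true  true
11) X=15, V=-9, U=-10; 0 of them equal 13, not exactly one  false
12) abs(10 - 15) = 5, not 7  false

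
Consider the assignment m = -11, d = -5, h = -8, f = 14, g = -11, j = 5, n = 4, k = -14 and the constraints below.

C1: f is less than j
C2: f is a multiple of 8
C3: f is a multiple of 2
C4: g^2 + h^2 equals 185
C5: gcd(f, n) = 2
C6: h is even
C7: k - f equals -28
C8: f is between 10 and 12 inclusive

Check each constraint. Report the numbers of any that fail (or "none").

Constraints 1, 2, and 8 are violated.

C1: f = 14, j = 5; 14 ≥ 5 (want <) — fails.
C2: 14 = 8*1 + 6, so 8 does not divide 14 — fails.
C3: 14 / 2 = 7, so 2 divides 14 — holds.
C4: g^2 + h^2 = (-11)^2 + (-8)^2 = 121 + 64 = 185 — holds.
C5: gcd(14, 4) = 2 — holds.
C6: h = -8 is even — holds.
C7: k - f = -14 - 14 = -28 — holds.
C8: f = 14 is outside [10, 12] — fails.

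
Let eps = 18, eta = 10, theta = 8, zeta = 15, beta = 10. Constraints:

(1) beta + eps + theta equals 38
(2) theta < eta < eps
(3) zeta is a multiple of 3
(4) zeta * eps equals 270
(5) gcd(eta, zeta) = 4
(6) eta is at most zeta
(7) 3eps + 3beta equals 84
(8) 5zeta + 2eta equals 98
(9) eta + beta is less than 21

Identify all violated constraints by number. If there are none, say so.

(1) beta + eps + theta = 10 + 18 + 8 = 36, not 38  ✗
(2) values 8 < 10 < 18  ✓
(3) 15 / 3 = 5, so 3 divides 15  ✓
(4) zeta * eps = 15 * 18 = 270  ✓
(5) gcd(10, 15) = 5, not 4  ✗
(6) eta = 10, zeta = 15; 10 ≤ 15  ✓
(7) 3eps + 3beta = 3(18) + 3(10) = 84  ✓
(8) 5zeta + 2eta = 5(15) + 2(10) = 95, not 98  ✗
(9) eta + beta = 10 + 10 = 20; 20 < 21  ✓

No — constraints 1, 5, 8 are not satisfied.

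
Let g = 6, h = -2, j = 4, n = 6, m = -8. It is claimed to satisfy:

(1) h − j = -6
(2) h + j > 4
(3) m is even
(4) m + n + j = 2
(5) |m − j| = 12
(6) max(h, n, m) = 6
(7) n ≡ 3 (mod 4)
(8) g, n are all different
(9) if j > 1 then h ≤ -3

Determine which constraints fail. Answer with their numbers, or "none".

(1) h − j = -2 − 4 = -6 — satisfied.
(2) h + j = -2 + 4 = 2; 2 ≤ 4, bound 4 not met — violated.
(3) m = -8 is even — satisfied.
(4) m + n + j = -8 + 6 + 4 = 2 — satisfied.
(5) |-8 − 4| = 12 — satisfied.
(6) max(-2, 6, -8) = 6 — satisfied.
(7) 6 mod 4 = 2, not 3 — violated.
(8) g = n = 6, not all different — violated.
(9) j = 4 > 1, so we need h ≤ -3; but h = -2 > -3 — violated.

No — constraints 2, 7, 8, and 9 are not satisfied.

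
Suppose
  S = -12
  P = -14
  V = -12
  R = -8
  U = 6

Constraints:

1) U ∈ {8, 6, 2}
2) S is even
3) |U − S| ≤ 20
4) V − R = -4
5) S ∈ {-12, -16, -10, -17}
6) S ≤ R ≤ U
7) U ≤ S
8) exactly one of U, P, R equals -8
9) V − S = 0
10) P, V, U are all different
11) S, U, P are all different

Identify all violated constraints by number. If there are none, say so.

The assignment fails constraint 7.

1) U = 6 is in {8, 6, 2} — holds.
2) S = -12 is even — holds.
3) |6 − (-12)| = 18; 18 ≤ 20 — holds.
4) V − R = -12 − (-8) = -4 — holds.
5) S = -12 is in {-12, -16, -10, -17} — holds.
6) values -12 ≤ -8 ≤ 6 — holds.
7) U = 6, S = -12; 6 > -12 (want ≤) — fails.
8) U=6, P=-14, R=-8; 1 of them equals -8 — holds.
9) V − S = -12 − (-12) = 0 — holds.
10) values -14, -12, 6 are pairwise distinct — holds.
11) values -12, 6, -14 are pairwise distinct — holds.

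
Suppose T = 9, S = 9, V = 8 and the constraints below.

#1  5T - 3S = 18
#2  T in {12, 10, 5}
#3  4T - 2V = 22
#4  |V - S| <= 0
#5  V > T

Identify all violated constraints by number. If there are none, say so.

Constraints 2, 3, 4, and 5 are violated.

#1 5T - 3S = 5(9) - 3(9) = 18  ✔
#2 T = 9 is not in {12, 10, 5}  ✘
#3 4T - 2V = 4(9) - 2(8) = 20, not 22  ✘
#4 |8 - 9| = 1; 1 > 0, exceeds bound 0  ✘
#5 V = 8, T = 9; 8 ≤ 9 (want >)  ✘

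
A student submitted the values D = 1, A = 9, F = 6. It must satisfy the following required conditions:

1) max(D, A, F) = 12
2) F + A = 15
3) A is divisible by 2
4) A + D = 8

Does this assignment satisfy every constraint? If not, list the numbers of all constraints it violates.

1) max(1, 9, 6) = 9, not 12  false
2) F + A = 6 + 9 = 15  true
3) 9 = 2*4 + 1, so 2 does not divide 9  false
4) A + D = 9 + 1 = 10, not 8  false

Constraints 1, 3, 4 are violated.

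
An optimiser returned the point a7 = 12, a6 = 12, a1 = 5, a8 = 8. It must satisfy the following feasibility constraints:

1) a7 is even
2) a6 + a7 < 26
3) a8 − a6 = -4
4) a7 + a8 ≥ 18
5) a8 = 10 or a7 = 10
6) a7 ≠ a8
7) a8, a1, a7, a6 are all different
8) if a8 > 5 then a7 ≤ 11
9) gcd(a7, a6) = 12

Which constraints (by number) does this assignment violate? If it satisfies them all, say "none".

The assignment fails constraints 5, 7, 8.

1) a7 = 12 is even  true
2) a6 + a7 = 12 + 12 = 24; 24 < 26  true
3) a8 − a6 = 8 − 12 = -4  true
4) a7 + a8 = 12 + 8 = 20; 20 ≥ 18  true
5) a8 = 8 ≠ 10 and a7 = 12 ≠ 10; both disjuncts false  false
6) a7 = 12, a8 = 8; distinct  true
7) a7 = a6 = 12, not all different  false
8) a8 = 8 > 5, so we need a7 ≤ 11; but a7 = 12 > 11  false
9) gcd(12, 12) = 12  true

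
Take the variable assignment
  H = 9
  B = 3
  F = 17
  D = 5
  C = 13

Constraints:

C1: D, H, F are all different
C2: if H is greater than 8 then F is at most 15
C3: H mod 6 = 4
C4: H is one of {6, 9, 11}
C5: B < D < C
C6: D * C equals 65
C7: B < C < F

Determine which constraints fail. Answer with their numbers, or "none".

C1: values 5, 9, 17 are pairwise distinct — holds.
C2: H = 9 > 8, so we need F ≤ 15; but F = 17 > 15 — fails.
C3: 9 mod 6 = 3, not 4 — fails.
C4: H = 9 is in {6, 9, 11} — holds.
C5: values 3 < 5 < 13 — holds.
C6: D * C = 5 * 13 = 65 — holds.
C7: values 3 < 13 < 17 — holds.

No — constraints 2 and 3 are not satisfied.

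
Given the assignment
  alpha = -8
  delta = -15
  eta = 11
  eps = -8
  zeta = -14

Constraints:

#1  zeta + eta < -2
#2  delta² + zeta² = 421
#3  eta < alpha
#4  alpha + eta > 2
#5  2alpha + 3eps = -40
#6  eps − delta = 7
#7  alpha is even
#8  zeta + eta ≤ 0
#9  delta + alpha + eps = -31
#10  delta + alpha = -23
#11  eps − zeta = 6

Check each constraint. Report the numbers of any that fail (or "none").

Violated: 3.

#1 zeta + eta = -14 + 11 = -3; -3 < -2  holds
#2 delta² + zeta² = (-15)² + (-14)² = 225 + 196 = 421  holds
#3 eta = 11, alpha = -8; 11 ≥ -8 (want <)  fails
#4 alpha + eta = -8 + 11 = 3; 3 > 2  holds
#5 2alpha + 3eps = 2(-8) + 3(-8) = -40  holds
#6 eps − delta = -8 − (-15) = 7  holds
#7 alpha = -8 is even  holds
#8 zeta + eta = -14 + 11 = -3; -3 ≤ 0  holds
#9 delta + alpha + eps = -15 + (-8) + (-8) = -31  holds
#10 delta + alpha = -15 + (-8) = -23  holds
#11 eps − zeta = -8 − (-14) = 6  holds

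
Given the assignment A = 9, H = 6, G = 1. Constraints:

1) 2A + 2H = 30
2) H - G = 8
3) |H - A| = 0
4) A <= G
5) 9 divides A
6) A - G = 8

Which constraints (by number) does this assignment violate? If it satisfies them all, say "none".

1) 2A + 2H = 2(9) + 2(6) = 30 — holds.
2) H - G = 6 - 1 = 5, not 8 — does not hold.
3) |6 - 9| = 3, not 0 — does not hold.
4) A = 9, G = 1; 9 > 1 (want ≤) — does not hold.
5) 9 / 9 = 1, so 9 divides 9 — holds.
6) A - G = 9 - 1 = 8 — holds.

Constraints 2, 3, and 4 are violated.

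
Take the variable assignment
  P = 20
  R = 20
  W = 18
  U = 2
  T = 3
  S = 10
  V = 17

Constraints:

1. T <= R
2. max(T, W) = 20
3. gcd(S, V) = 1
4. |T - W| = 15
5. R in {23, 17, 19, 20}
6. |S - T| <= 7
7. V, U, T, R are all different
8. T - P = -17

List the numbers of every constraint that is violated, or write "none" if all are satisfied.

The assignment fails constraint 2.

1. T = 3, R = 20; 3 ≤ 20  ✓
2. max(3, 18) = 18, not 20  ✗
3. gcd(10, 17) = 1  ✓
4. |3 - 18| = 15  ✓
5. R = 20 is in {23, 17, 19, 20}  ✓
6. |10 - 3| = 7; 7 ≤ 7  ✓
7. values 17, 2, 3, 20 are pairwise distinct  ✓
8. T - P = 3 - 20 = -17  ✓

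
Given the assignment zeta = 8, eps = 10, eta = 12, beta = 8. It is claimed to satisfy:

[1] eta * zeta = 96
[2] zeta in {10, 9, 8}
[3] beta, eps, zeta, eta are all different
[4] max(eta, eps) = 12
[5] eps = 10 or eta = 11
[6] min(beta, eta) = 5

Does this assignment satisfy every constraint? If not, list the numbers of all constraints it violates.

[1] eta * zeta = 12 * 8 = 96 — holds.
[2] zeta = 8 is in {10, 9, 8} — holds.
[3] beta = zeta = 8, not all different — fails.
[4] max(12, 10) = 12 — holds.
[5] eps = 10 = 10 (first disjunct) — holds.
[6] min(8, 12) = 8, not 5 — fails.

The assignment fails constraints 3 and 6.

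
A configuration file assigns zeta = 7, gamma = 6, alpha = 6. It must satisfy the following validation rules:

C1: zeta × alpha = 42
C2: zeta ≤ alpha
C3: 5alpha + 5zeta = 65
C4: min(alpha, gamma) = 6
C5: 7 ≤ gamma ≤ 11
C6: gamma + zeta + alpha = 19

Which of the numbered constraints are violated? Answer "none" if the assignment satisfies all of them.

C1: zeta × alpha = 7 × 6 = 42  OK
C2: zeta = 7, alpha = 6; 7 > 6 (want ≤)  FAIL
C3: 5alpha + 5zeta = 5(6) + 5(7) = 65  OK
C4: min(6, 6) = 6  OK
C5: gamma = 6 is outside [7, 11]  FAIL
C6: gamma + zeta + alpha = 6 + 7 + 6 = 19  OK

Constraints 2 and 5 do not hold.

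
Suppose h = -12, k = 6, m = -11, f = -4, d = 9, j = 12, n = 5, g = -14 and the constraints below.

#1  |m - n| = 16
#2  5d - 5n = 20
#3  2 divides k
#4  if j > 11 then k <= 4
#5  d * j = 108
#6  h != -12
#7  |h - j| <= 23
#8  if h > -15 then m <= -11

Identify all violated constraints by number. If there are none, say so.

#1 |-11 - 5| = 16  true
#2 5d - 5n = 5(9) - 5(5) = 20  true
#3 6 / 2 = 3, so 2 divides 6  true
#4 j = 12 > 11, so we need k ≤ 4; but k = 6 > 4  false
#5 d * j = 9 * 12 = 108  true
#6 h = -12, but -12 is required to differ  false
#7 |-12 - 12| = 24; 24 > 23, exceeds bound 23  false
#8 h = -12 > -15, so we need m ≤ -11; m = -11 ≤ -11  true

Constraints 4, 6, 7 are violated.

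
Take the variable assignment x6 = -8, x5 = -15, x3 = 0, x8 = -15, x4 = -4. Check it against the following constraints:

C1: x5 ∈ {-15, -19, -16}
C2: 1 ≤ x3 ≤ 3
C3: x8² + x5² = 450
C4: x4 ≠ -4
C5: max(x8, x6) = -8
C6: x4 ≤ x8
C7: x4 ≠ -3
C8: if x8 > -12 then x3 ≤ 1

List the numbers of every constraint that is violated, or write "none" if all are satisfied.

Constraints 2, 4, 6 do not hold.

C1: x5 = -15 is in {-15, -19, -16} — OK.
C2: x3 = 0 is outside [1, 3] — violated.
C3: x8² + x5² = (-15)² + (-15)² = 225 + 225 = 450 — OK.
C4: x4 = -4, but -4 is required to differ — violated.
C5: max(-15, -8) = -8 — OK.
C6: x4 = -4, x8 = -15; -4 > -15 (want ≤) — violated.
C7: x4 = -4, and -4 ≠ -3 — OK.
C8: x8 = -15, not > -12; antecedent false, conditional vacuously true — OK.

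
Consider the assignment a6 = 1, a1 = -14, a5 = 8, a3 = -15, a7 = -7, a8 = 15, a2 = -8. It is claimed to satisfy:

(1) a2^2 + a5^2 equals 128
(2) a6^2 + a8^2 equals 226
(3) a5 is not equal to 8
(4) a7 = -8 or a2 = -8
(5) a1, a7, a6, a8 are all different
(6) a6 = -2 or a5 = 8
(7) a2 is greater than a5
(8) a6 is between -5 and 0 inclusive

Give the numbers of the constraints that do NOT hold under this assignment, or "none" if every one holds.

(1) a2^2 + a5^2 = (-8)^2 + 8^2 = 64 + 64 = 128  yes
(2) a6^2 + a8^2 = 1^2 + 15^2 = 1 + 225 = 226  yes
(3) a5 = 8, but 8 is required to differ  no
(4) a7 = -7 ≠ -8, but a2 = -8 = -8 (second disjunct)  yes
(5) values -14, -7, 1, 15 are pairwise distinct  yes
(6) a6 = 1 ≠ -2, but a5 = 8 = 8 (second disjunct)  yes
(7) a2 = -8, a5 = 8; -8 ≤ 8 (want >)  no
(8) a6 = 1 is outside [-5, 0]  no

The assignment fails constraints 3, 7, 8.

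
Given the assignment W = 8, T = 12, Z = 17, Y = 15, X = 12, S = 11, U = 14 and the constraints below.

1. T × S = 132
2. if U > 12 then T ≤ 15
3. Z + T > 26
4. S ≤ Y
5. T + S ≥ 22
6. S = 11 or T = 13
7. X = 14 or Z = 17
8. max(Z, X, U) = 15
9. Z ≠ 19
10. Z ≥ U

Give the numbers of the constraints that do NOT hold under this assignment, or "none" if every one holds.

Violated: 8.

1. T × S = 12 × 11 = 132 — holds.
2. U = 14 > 12, so we need T ≤ 15; T = 12 ≤ 15 — holds.
3. Z + T = 17 + 12 = 29; 29 > 26 — holds.
4. S = 11, Y = 15; 11 ≤ 15 — holds.
5. T + S = 12 + 11 = 23; 23 ≥ 22 — holds.
6. S = 11 = 11 (first disjunct) — holds.
7. X = 12 ≠ 14, but Z = 17 = 17 (second disjunct) — holds.
8. max(17, 12, 14) = 17, not 15 — does not hold.
9. Z = 17, and 17 ≠ 19 — holds.
10. Z = 17, U = 14; 17 ≥ 14 — holds.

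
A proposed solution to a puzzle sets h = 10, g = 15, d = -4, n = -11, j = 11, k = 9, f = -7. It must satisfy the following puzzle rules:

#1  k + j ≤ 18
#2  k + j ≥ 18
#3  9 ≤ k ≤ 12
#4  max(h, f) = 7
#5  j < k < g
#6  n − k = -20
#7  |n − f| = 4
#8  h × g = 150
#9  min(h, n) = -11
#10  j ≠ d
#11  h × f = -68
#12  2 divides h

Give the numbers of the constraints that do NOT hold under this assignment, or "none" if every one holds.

#1 k + j = 9 + 11 = 20; 20 > 18, bound 18 not met — does not hold.
#2 k + j = 9 + 11 = 20; 20 ≥ 18 — holds.
#3 k = 9 lies in [9, 12] — holds.
#4 max(10, -7) = 10, not 7 — does not hold.
#5 values 11, 9, 15; j = 11 is not < k = 9 — does not hold.
#6 n − k = -11 − 9 = -20 — holds.
#7 |-11 − (-7)| = 4 — holds.
#8 h × g = 10 × 15 = 150 — holds.
#9 min(10, -11) = -11 — holds.
#10 j = 11, d = -4; distinct — holds.
#11 h × f = 10 × (-7) = -70, not -68 — does not hold.
#12 10 / 2 = 5, so 2 divides 10 — holds.

The assignment fails constraints 1, 4, 5, and 11.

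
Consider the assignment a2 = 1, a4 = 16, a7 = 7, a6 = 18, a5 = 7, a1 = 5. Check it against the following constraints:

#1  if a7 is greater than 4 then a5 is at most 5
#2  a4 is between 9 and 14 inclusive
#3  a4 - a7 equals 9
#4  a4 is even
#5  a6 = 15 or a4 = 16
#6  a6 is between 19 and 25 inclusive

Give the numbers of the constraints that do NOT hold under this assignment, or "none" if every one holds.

#1 a7 = 7 > 4, so we need a5 ≤ 5; but a5 = 7 > 5 — fails.
#2 a4 = 16 is outside [9, 14] — fails.
#3 a4 - a7 = 16 - 7 = 9 — holds.
#4 a4 = 16 is even — holds.
#5 a6 = 18 ≠ 15, but a4 = 16 = 16 (second disjunct) — holds.
#6 a6 = 18 is outside [19, 25] — fails.

Violated: 1, 2, and 6.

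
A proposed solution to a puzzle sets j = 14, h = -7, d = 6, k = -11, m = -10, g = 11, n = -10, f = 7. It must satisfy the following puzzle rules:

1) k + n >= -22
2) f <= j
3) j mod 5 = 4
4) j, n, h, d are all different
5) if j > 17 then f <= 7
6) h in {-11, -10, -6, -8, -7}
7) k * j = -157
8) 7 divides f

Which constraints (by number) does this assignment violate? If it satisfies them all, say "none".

Constraint 7 does not hold.

1) k + n = -11 + (-10) = -21; -21 ≥ -22 — satisfied.
2) f = 7, j = 14; 7 ≤ 14 — satisfied.
3) 14 mod 5 = 4 — satisfied.
4) values 14, -10, -7, 6 are pairwise distinct — satisfied.
5) j = 14, not > 17; antecedent false, conditional vacuously true — satisfied.
6) h = -7 is in {-11, -10, -6, -8, -7} — satisfied.
7) k * j = -11 * 14 = -154, not -157 — violated.
8) 7 / 7 = 1, so 7 divides 7 — satisfied.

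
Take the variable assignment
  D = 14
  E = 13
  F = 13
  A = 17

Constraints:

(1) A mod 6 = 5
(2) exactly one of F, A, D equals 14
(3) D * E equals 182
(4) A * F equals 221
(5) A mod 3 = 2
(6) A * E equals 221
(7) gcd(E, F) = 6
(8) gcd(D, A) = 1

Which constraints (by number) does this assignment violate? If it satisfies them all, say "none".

(1) 17 mod 6 = 5  true
(2) F=13, A=17, D=14; 1 of them equals 14  true
(3) D * E = 14 * 13 = 182  true
(4) A * F = 17 * 13 = 221  true
(5) 17 mod 3 = 2  true
(6) A * E = 17 * 13 = 221  true
(7) gcd(13, 13) = 13, not 6  false
(8) gcd(14, 17) = 1  true

The assignment fails constraint 7.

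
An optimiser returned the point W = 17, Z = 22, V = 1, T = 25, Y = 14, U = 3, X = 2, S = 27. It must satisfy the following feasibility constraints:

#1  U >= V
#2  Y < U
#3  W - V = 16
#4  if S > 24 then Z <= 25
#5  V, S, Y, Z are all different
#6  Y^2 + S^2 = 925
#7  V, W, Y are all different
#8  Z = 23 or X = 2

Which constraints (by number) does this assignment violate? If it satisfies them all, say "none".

#1 U = 3, V = 1; 3 ≥ 1 — holds.
#2 Y = 14, U = 3; 14 ≥ 3 (want <) — fails.
#3 W - V = 17 - 1 = 16 — holds.
#4 S = 27 > 24, so we need Z ≤ 25; Z = 22 ≤ 25 — holds.
#5 values 1, 27, 14, 22 are pairwise distinct — holds.
#6 Y^2 + S^2 = 14^2 + 27^2 = 196 + 729 = 925 — holds.
#7 values 1, 17, 14 are pairwise distinct — holds.
#8 Z = 22 ≠ 23, but X = 2 = 2 (second disjunct) — holds.

No — constraint 2 is not satisfied.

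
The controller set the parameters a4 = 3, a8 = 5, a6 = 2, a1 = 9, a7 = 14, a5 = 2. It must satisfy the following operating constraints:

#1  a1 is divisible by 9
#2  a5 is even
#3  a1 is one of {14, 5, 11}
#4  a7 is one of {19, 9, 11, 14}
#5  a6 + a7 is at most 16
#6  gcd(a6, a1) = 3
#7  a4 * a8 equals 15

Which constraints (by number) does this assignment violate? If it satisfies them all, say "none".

#1 9 / 9 = 1, so 9 divides 9 — holds.
#2 a5 = 2 is even — holds.
#3 a1 = 9 is not in {14, 5, 11} — does not hold.
#4 a7 = 14 is in {19, 9, 11, 14} — holds.
#5 a6 + a7 = 2 + 14 = 16; 16 ≤ 16 — holds.
#6 gcd(2, 9) = 1, not 3 — does not hold.
#7 a4 * a8 = 3 * 5 = 15 — holds.

No — constraints 3, 6 are not satisfied.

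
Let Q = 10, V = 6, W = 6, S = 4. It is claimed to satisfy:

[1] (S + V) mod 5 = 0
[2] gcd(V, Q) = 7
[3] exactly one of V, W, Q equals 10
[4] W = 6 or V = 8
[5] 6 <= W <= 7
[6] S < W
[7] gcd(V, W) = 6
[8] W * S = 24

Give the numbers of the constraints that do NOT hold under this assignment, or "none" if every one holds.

[1] S + V = 10; 10 mod 5 = 0 — holds.
[2] gcd(6, 10) = 2, not 7 — does not hold.
[3] V=6, W=6, Q=10; 1 of them equals 10 — holds.
[4] W = 6 = 6 (first disjunct) — holds.
[5] W = 6 lies in [6, 7] — holds.
[6] S = 4, W = 6; 4 < 6 — holds.
[7] gcd(6, 6) = 6 — holds.
[8] W * S = 6 * 4 = 24 — holds.

No — constraint 2 is not satisfied.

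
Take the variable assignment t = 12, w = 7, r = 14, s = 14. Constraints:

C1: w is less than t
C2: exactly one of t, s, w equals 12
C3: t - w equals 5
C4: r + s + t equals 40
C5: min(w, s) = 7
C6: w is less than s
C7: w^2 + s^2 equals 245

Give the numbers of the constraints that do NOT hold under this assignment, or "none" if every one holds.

C1: w = 7, t = 12; 7 < 12 — holds.
C2: t=12, s=14, w=7; 1 of them equals 12 — holds.
C3: t - w = 12 - 7 = 5 — holds.
C4: r + s + t = 14 + 14 + 12 = 40 — holds.
C5: min(7, 14) = 7 — holds.
C6: w = 7, s = 14; 7 < 14 — holds.
C7: w^2 + s^2 = 7^2 + 14^2 = 49 + 196 = 245 — holds.

Yes — all constraints hold.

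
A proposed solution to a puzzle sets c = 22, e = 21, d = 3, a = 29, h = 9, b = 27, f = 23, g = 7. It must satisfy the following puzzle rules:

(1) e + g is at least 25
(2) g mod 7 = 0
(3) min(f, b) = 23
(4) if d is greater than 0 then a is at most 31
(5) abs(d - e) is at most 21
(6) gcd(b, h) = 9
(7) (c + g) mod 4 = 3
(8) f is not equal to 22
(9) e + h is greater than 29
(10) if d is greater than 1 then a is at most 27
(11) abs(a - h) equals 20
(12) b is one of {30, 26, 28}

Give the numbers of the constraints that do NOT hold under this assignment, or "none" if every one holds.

No — constraints 7, 10, and 12 are not satisfied.

(1) e + g = 21 + 7 = 28; 28 ≥ 25 — holds.
(2) 7 mod 7 = 0 — holds.
(3) min(23, 27) = 23 — holds.
(4) d = 3 > 0, so we need a ≤ 31; a = 29 ≤ 31 — holds.
(5) abs(3 - 21) = 18; 18 ≤ 21 — holds.
(6) gcd(27, 9) = 9 — holds.
(7) c + g = 29; 29 mod 4 = 1, not 3 — fails.
(8) f = 23, and 23 ≠ 22 — holds.
(9) e + h = 21 + 9 = 30; 30 > 29 — holds.
(10) d = 3 > 1, so we need a ≤ 27; but a = 29 > 27 — fails.
(11) abs(29 - 9) = 20 — holds.
(12) b = 27 is not in {30, 26, 28} — fails.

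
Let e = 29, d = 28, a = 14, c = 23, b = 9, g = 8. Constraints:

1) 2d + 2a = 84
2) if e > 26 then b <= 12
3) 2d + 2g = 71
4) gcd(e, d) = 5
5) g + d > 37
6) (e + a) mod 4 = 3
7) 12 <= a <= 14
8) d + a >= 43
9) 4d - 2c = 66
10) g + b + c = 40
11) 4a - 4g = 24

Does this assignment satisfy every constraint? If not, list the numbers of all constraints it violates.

1) 2d + 2a = 2(28) + 2(14) = 84  holds
2) e = 29 > 26, so we need b ≤ 12; b = 9 ≤ 12  holds
3) 2d + 2g = 2(28) + 2(8) = 72, not 71  fails
4) gcd(29, 28) = 1, not 5  fails
5) g + d = 8 + 28 = 36; 36 ≤ 37, bound 37 not met  fails
6) e + a = 43; 43 mod 4 = 3  holds
7) a = 14 lies in [12, 14]  holds
8) d + a = 28 + 14 = 42; 42 < 43, bound 43 not met  fails
9) 4d - 2c = 4(28) - 2(23) = 66  holds
10) g + b + c = 8 + 9 + 23 = 40  holds
11) 4a - 4g = 4(14) - 4(8) = 24  holds

The assignment fails constraints 3, 4, 5, and 8.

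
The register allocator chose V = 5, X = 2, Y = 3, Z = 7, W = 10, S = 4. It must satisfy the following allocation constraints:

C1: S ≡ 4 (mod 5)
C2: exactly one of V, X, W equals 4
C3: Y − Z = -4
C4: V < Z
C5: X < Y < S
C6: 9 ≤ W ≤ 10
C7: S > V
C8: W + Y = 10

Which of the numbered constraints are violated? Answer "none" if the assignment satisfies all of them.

C1: 4 mod 5 = 4 — holds.
C2: V=5, X=2, W=10; 0 of them equal 4, not exactly one — fails.
C3: Y − Z = 3 − 7 = -4 — holds.
C4: V = 5, Z = 7; 5 < 7 — holds.
C5: values 2 < 3 < 4 — holds.
C6: W = 10 lies in [9, 10] — holds.
C7: S = 4, V = 5; 4 ≤ 5 (want >) — fails.
C8: W + Y = 10 + 3 = 13, not 10 — fails.

The assignment fails constraints 2, 7, 8.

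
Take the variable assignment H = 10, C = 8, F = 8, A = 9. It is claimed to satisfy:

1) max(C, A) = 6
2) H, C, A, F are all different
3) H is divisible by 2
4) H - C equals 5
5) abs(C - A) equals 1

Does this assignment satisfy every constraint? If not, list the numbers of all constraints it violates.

Constraints 1, 2, 4 do not hold.

1) max(8, 9) = 9, not 6 — violated.
2) C = F = 8, not all different — violated.
3) 10 / 2 = 5, so 2 divides 10 — OK.
4) H - C = 10 - 8 = 2, not 5 — violated.
5) abs(8 - 9) = 1 — OK.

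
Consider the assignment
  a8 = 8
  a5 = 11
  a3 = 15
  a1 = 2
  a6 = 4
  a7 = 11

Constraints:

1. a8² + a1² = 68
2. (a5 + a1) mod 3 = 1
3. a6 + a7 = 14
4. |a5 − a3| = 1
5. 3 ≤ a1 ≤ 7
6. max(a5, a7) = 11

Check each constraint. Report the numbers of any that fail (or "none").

Constraints 3, 4, 5 do not hold.

1. a8² + a1² = 8² + 2² = 64 + 4 = 68 — holds.
2. a5 + a1 = 13; 13 mod 3 = 1 — holds.
3. a6 + a7 = 4 + 11 = 15, not 14 — fails.
4. |11 − 15| = 4, not 1 — fails.
5. a1 = 2 is outside [3, 7] — fails.
6. max(11, 11) = 11 — holds.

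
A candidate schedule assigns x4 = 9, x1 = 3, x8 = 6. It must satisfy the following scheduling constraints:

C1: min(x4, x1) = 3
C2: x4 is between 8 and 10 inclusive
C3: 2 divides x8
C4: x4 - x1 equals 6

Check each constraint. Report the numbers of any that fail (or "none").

Yes — all constraints hold.

C1: min(9, 3) = 3 — holds.
C2: x4 = 9 lies in [8, 10] — holds.
C3: 6 / 2 = 3, so 2 divides 6 — holds.
C4: x4 - x1 = 9 - 3 = 6 — holds.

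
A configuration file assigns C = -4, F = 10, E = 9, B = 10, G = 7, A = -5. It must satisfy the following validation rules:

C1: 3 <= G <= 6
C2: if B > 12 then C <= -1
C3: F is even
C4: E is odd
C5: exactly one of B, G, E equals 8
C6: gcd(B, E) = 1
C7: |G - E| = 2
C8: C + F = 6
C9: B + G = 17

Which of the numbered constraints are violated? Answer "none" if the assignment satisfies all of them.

Constraints 1, 5 do not hold.

C1: G = 7 is outside [3, 6] — violated.
C2: B = 10, not > 12; antecedent false, conditional vacuously true — OK.
C3: F = 10 is even — OK.
C4: E = 9 is odd — OK.
C5: B=10, G=7, E=9; 0 of them equal 8, not exactly one — violated.
C6: gcd(10, 9) = 1 — OK.
C7: |7 - 9| = 2 — OK.
C8: C + F = -4 + 10 = 6 — OK.
C9: B + G = 10 + 7 = 17 — OK.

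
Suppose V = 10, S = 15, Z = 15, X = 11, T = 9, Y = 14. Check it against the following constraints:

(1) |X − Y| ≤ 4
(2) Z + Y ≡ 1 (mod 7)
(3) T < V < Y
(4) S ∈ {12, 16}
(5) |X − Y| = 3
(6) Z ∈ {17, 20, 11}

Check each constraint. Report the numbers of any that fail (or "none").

(1) |11 − 14| = 3; 3 ≤ 4  ✓
(2) Z + Y = 29; 29 mod 7 = 1  ✓
(3) values 9 < 10 < 14  ✓
(4) S = 15 is not in {12, 16}  ✗
(5) |11 − 14| = 3  ✓
(6) Z = 15 is not in {17, 20, 11}  ✗

No — constraints 4 and 6 are not satisfied.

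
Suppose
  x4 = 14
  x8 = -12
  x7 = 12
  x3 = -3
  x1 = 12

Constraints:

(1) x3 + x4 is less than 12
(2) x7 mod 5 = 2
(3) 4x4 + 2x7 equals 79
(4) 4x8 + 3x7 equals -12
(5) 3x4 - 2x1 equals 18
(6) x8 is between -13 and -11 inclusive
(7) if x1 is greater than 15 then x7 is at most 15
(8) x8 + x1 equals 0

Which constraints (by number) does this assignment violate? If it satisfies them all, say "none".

(1) x3 + x4 = -3 + 14 = 11; 11 < 12  OK
(2) 12 mod 5 = 2  OK
(3) 4x4 + 2x7 = 4(14) + 2(12) = 80, not 79  FAIL
(4) 4x8 + 3x7 = 4(-12) + 3(12) = -12  OK
(5) 3x4 - 2x1 = 3(14) - 2(12) = 18  OK
(6) x8 = -12 lies in [-13, -11]  OK
(7) x1 = 12, not > 15; antecedent false, conditional vacuously true  OK
(8) x8 + x1 = -12 + 12 = 0  OK

Constraint 3 does not hold.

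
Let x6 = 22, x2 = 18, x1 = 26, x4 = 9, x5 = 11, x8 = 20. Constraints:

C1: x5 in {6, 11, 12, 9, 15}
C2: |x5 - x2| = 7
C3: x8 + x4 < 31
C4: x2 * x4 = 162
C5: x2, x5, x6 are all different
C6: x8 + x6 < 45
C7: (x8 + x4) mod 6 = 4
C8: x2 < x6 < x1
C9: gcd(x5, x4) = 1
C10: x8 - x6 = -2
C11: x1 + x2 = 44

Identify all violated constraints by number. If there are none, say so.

C1: x5 = 11 is in {6, 11, 12, 9, 15} — holds.
C2: |11 - 18| = 7 — holds.
C3: x8 + x4 = 20 + 9 = 29; 29 < 31 — holds.
C4: x2 * x4 = 18 * 9 = 162 — holds.
C5: values 18, 11, 22 are pairwise distinct — holds.
C6: x8 + x6 = 20 + 22 = 42; 42 < 45 — holds.
C7: x8 + x4 = 29; 29 mod 6 = 5, not 4 — does not hold.
C8: values 18 < 22 < 26 — holds.
C9: gcd(11, 9) = 1 — holds.
C10: x8 - x6 = 20 - 22 = -2 — holds.
C11: x1 + x2 = 26 + 18 = 44 — holds.

Constraint 7 is violated.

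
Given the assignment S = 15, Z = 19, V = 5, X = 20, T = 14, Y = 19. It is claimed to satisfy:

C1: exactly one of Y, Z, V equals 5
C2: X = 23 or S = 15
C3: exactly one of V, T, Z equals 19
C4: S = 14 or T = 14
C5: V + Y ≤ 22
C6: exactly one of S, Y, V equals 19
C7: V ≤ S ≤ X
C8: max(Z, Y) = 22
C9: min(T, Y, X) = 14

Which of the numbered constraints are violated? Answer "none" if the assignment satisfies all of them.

Constraints 5, 8 do not hold.

C1: Y=19, Z=19, V=5; 1 of them equals 5 — OK.
C2: X = 20 ≠ 23, but S = 15 = 15 (second disjunct) — OK.
C3: V=5, T=14, Z=19; 1 of them equals 19 — OK.
C4: S = 15 ≠ 14, but T = 14 = 14 (second disjunct) — OK.
C5: V + Y = 5 + 19 = 24; 24 > 22, bound 22 not met — violated.
C6: S=15, Y=19, V=5; 1 of them equals 19 — OK.
C7: values 5 ≤ 15 ≤ 20 — OK.
C8: max(19, 19) = 19, not 22 — violated.
C9: min(14, 19, 20) = 14 — OK.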